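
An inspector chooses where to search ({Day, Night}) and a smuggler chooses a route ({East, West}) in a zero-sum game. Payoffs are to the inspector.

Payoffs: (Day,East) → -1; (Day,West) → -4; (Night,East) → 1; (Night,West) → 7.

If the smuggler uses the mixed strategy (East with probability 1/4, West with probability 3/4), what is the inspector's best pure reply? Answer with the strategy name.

Expected payoff of Day: (1/4)·(-1) + (3/4)·(-4) = -13/4.
Expected payoff of Night: (1/4)·1 + (3/4)·7 = 11/2.
The largest is 11/2, so the inspector's best response is Night.

Night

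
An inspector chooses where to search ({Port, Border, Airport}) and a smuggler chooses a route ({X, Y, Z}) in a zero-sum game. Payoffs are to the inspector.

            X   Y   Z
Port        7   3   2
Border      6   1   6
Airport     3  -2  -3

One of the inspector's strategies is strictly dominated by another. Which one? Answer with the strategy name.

Port gives a strictly higher payoff than Airport against every column: 7 > 3, 3 > -2, 2 > -3.
So Airport is strictly dominated and the inspector never plays it.

Airport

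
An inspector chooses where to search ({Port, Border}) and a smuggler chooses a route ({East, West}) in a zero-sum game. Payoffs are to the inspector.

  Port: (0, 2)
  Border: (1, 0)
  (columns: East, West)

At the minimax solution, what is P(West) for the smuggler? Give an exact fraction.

Row minima: Port → 0, Border → 0; maximin = 0.
Column maxima: East → 1, West → 2; minimax = 1.
0 ≠ 1, so there is no saddle point; optimal play is mixed.
Let the inspector play Port with probability p. Expected payoff against East: 0p + 1(1−p) = −p + 1; against West: 2p + 0(1−p) = 2p.
Setting these equal: −p + 1 = 2p ⇒ −3p = -1 ⇒ p = 1/3, and the value is (-1)·(1/3) + 1 = 2/3.
For the smuggler: with q = P(East), equating Port's and Border's payoffs gives −2q + 2 = q ⇒ q = 2/3.

1/3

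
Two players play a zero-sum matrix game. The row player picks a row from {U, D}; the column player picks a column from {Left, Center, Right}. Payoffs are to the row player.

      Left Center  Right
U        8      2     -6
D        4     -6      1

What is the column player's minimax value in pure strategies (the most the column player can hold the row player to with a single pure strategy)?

1

Column maxima: Left → 8, Center → 2, Right → 1.
The smallest of these is 1.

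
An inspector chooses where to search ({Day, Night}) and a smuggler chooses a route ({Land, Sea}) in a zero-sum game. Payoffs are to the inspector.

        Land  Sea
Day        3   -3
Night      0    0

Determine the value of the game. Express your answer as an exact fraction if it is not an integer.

0

Row minima: Day → -3, Night → 0; maximin = 0.
Column maxima: Land → 3, Sea → 0; minimax = 0.
Since maximin = minimax = 0, there is a saddle point and the value is 0.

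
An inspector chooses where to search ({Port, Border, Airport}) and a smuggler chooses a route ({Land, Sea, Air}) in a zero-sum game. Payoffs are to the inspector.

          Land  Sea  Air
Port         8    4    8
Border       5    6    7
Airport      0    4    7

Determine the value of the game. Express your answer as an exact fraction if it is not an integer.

28/5

Row minima: Port → 4, Border → 5, Airport → 0; maximin = 5.
Column maxima: Land → 8, Sea → 6, Air → 8; minimax = 6.
5 ≠ 6, so there is no saddle point; optimal play is mixed.
Air is strictly dominated by Sea (it gives the inspector strictly more in every row), so the smuggler never plays it.
With Air eliminated, Airport is strictly dominated by Border (Border gives the inspector strictly more in every remaining column), so the inspector never plays it.
On the remaining 2×2 (Port, Border vs Land, Sea):
Let the inspector play Port with probability p. Expected payoff against Land: 8p + 5(1−p) = 3p + 5; against Sea: 4p + 6(1−p) = −2p + 6.
Setting these equal: 3p + 5 = −2p + 6 ⇒ 5p = 1 ⇒ p = 1/5, and the value is (3)·(1/5) + 5 = 28/5.
For the smuggler: with q = P(Land), equating Port's and Border's payoffs gives 4q + 4 = −q + 6 ⇒ q = 2/5.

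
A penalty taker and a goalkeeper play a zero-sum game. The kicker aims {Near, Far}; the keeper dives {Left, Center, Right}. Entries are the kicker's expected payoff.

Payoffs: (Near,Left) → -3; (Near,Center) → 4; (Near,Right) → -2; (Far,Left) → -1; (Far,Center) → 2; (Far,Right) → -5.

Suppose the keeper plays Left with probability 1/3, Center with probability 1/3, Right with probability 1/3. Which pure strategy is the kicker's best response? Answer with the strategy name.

Near

Expected payoff of Near: (1/3)·(-3) + (1/3)·4 + (1/3)·(-2) = -1/3.
Expected payoff of Far: (1/3)·(-1) + (1/3)·2 + (1/3)·(-5) = -4/3.
The largest is -1/3, so the kicker's best response is Near.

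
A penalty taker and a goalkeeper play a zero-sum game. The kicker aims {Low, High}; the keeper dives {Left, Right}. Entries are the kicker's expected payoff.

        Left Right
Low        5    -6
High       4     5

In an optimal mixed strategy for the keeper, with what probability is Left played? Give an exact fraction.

11/12

Row minima: Low → -6, High → 4; maximin = 4.
Column maxima: Left → 5, Right → 5; minimax = 5.
4 ≠ 5, so there is no saddle point; optimal play is mixed.
Let the kicker play Low with probability p. Expected payoff against Left: 5p + 4(1−p) = p + 4; against Right: (-6)p + 5(1−p) = −11p + 5.
Setting these equal: p + 4 = −11p + 5 ⇒ 12p = 1 ⇒ p = 1/12, and the value is (1)·(1/12) + 4 = 49/12.
For the keeper: with q = P(Left), equating Low's and High's payoffs gives 11q − 6 = −q + 5 ⇒ q = 11/12.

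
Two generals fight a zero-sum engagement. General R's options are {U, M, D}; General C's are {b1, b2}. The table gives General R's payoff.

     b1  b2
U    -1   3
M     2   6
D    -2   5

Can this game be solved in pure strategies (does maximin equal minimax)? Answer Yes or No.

Row minima: U → -1, M → 2, D → -2; maximin = 2.
Column maxima: b1 → 2, b2 → 6; minimax = 2.
maximin = minimax = 2, so a saddle point exists.

Yes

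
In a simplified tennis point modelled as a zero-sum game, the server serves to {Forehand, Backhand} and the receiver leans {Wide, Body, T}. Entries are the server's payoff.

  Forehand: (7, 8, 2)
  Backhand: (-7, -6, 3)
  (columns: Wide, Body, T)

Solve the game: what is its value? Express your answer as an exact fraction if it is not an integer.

7/3

Row minima: Forehand → 2, Backhand → -7; maximin = 2.
Column maxima: Wide → 7, Body → 8, T → 3; minimax = 3.
2 ≠ 3, so there is no saddle point; optimal play is mixed.
Body is strictly dominated by Wide (it gives the server strictly more in every row), so the receiver never plays it.
On the remaining 2×2 (Forehand, Backhand vs Wide, T):
Let the server play Forehand with probability p. Expected payoff against Wide: 7p + (-7)(1−p) = 14p − 7; against T: 2p + 3(1−p) = −p + 3.
Setting these equal: 14p − 7 = −p + 3 ⇒ 15p = 10 ⇒ p = 2/3, and the value is (14)·(2/3) − 7 = 7/3.
For the receiver: with q = P(Wide), equating Forehand's and Backhand's payoffs gives 5q + 2 = −10q + 3 ⇒ q = 1/15.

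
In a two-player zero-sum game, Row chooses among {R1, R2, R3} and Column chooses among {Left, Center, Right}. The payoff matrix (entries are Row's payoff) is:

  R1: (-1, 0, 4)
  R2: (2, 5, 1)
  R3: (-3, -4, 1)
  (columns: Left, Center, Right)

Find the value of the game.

Row minima: R1 → -1, R2 → 1, R3 → -4; maximin = 1.
Column maxima: Left → 2, Center → 5, Right → 4; minimax = 2.
1 ≠ 2, so there is no saddle point; optimal play is mixed.
R3 is strictly dominated by R1, so Row never plays it.
With R3 eliminated, Center is strictly dominated by Left (it gives Row strictly more in every remaining row), so Column never plays it.
On the remaining 2×2 (R1, R2 vs Left, Right):
Let Row play R1 with probability p. Expected payoff against Left: (-1)p + 2(1−p) = −3p + 2; against Right: 4p + 1(1−p) = 3p + 1.
Setting these equal: −3p + 2 = 3p + 1 ⇒ −6p = -1 ⇒ p = 1/6, and the value is (-3)·(1/6) + 2 = 3/2.
For Column: with q = P(Left), equating R1's and R2's payoffs gives −5q + 4 = q + 1 ⇒ q = 1/2.

3/2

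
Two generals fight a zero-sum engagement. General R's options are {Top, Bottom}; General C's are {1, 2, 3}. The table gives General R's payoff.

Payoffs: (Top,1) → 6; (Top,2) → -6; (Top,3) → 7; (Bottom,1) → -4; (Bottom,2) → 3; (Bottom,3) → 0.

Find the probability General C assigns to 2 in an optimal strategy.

Row minima: Top → -6, Bottom → -4; maximin = -4.
Column maxima: 1 → 6, 2 → 3, 3 → 7; minimax = 3.
-4 ≠ 3, so there is no saddle point; optimal play is mixed.
3 is strictly dominated by 1 (it gives General R strictly more in every row), so General C never plays it.
On the remaining 2×2 (Top, Bottom vs 1, 2):
Let General R play Top with probability p. Expected payoff against 1: 6p + (-4)(1−p) = 10p − 4; against 2: (-6)p + 3(1−p) = −9p + 3.
Setting these equal: 10p − 4 = −9p + 3 ⇒ 19p = 7 ⇒ p = 7/19, and the value is (10)·(7/19) − 4 = -6/19.
For General C: with q = P(1), equating Top's and Bottom's payoffs gives 12q − 6 = −7q + 3 ⇒ q = 9/19.

10/19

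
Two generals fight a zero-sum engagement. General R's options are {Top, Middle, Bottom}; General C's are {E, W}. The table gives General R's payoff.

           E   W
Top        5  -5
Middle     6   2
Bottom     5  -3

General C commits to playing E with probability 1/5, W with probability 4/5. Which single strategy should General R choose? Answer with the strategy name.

Expected payoff of Top: (1/5)·5 + (4/5)·(-5) = -3.
Expected payoff of Middle: (1/5)·6 + (4/5)·2 = 14/5.
Expected payoff of Bottom: (1/5)·5 + (4/5)·(-3) = -7/5.
The largest is 14/5, so General R's best response is Middle.

Middle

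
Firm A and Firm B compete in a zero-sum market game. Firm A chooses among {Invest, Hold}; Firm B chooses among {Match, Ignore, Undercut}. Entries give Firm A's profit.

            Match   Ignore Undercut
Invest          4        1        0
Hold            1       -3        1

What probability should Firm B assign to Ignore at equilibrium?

1/5

Row minima: Invest → 0, Hold → -3; maximin = 0.
Column maxima: Match → 4, Ignore → 1, Undercut → 1; minimax = 1.
0 ≠ 1, so there is no saddle point; optimal play is mixed.
Match is strictly dominated by Ignore (it gives Firm A strictly more in every row), so Firm B never plays it.
On the remaining 2×2 (Invest, Hold vs Ignore, Undercut):
Let Firm A play Invest with probability p. Expected payoff against Ignore: 1p + (-3)(1−p) = 4p − 3; against Undercut: 0p + 1(1−p) = −p + 1.
Setting these equal: 4p − 3 = −p + 1 ⇒ 5p = 4 ⇒ p = 4/5, and the value is (4)·(4/5) − 3 = 1/5.
For Firm B: with q = P(Ignore), equating Invest's and Hold's payoffs gives q = −4q + 1 ⇒ q = 1/5.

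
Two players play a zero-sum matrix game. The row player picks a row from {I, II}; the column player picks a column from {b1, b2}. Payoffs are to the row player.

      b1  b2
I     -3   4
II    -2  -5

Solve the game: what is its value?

-23/10

Row minima: I → -3, II → -5; maximin = -3.
Column maxima: b1 → -2, b2 → 4; minimax = -2.
-3 ≠ -2, so there is no saddle point; optimal play is mixed.
Let the row player play I with probability p. Expected payoff against b1: (-3)p + (-2)(1−p) = −p − 2; against b2: 4p + (-5)(1−p) = 9p − 5.
Setting these equal: −p − 2 = 9p − 5 ⇒ −10p = -3 ⇒ p = 3/10, and the value is (-1)·(3/10) − 2 = -23/10.
For the column player: with q = P(b1), equating I's and II's payoffs gives −7q + 4 = 3q − 5 ⇒ q = 9/10.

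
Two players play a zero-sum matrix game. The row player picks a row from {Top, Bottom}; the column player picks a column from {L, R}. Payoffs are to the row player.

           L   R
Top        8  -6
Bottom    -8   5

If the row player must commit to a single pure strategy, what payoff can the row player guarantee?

-6

Row minima: Top → -6, Bottom → -8.
The best of these is -6.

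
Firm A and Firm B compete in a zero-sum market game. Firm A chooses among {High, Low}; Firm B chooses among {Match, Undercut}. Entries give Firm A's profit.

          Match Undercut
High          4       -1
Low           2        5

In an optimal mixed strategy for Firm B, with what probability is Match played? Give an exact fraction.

Row minima: High → -1, Low → 2; maximin = 2.
Column maxima: Match → 4, Undercut → 5; minimax = 4.
2 ≠ 4, so there is no saddle point; optimal play is mixed.
Let Firm A play High with probability p. Expected payoff against Match: 4p + 2(1−p) = 2p + 2; against Undercut: (-1)p + 5(1−p) = −6p + 5.
Setting these equal: 2p + 2 = −6p + 5 ⇒ 8p = 3 ⇒ p = 3/8, and the value is (2)·(3/8) + 2 = 11/4.
For Firm B: with q = P(Match), equating High's and Low's payoffs gives 5q − 1 = −3q + 5 ⇒ q = 3/4.

3/4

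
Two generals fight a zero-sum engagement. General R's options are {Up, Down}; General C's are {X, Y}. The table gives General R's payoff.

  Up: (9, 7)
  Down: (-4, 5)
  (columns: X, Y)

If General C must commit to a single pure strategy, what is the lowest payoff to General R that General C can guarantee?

Column maxima: X → 9, Y → 7.
The smallest of these is 7.

7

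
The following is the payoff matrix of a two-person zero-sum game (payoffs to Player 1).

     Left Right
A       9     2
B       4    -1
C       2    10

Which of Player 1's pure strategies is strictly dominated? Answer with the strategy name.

A gives a strictly higher payoff than B against every column: 9 > 4, 2 > -1.
So B is strictly dominated and Player 1 never plays it.

B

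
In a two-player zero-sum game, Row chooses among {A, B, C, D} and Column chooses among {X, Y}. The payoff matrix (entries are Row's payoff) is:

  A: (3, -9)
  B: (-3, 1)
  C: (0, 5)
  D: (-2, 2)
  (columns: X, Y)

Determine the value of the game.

15/17

Row minima: A → -9, B → -3, C → 0, D → -2; maximin = 0.
Column maxima: X → 3, Y → 5; minimax = 3.
0 ≠ 3, so there is no saddle point; optimal play is mixed.
B is strictly dominated by C, so Row never plays it.
D is strictly dominated by C, so Row never plays it.
On the remaining 2×2 (A, C vs X, Y):
Let Row play A with probability p. Expected payoff against X: 3p + 0(1−p) = 3p; against Y: (-9)p + 5(1−p) = −14p + 5.
Setting these equal: 3p = −14p + 5 ⇒ 17p = 5 ⇒ p = 5/17, and the value is (3)·(5/17) = 15/17.
For Column: with q = P(X), equating A's and C's payoffs gives 12q − 9 = −5q + 5 ⇒ q = 14/17.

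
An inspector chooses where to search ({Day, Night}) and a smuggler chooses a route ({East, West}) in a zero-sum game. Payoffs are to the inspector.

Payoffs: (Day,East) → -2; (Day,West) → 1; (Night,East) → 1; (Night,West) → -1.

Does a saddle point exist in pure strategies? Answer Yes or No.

Row minima: Day → -2, Night → -1; maximin = -1.
Column maxima: East → 1, West → 1; minimax = 1.
-1 ≠ 1, so no pure-strategy equilibrium exists.

No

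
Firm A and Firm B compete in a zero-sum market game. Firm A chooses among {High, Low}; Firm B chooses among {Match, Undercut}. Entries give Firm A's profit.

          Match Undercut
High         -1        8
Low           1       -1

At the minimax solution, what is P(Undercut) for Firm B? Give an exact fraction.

Row minima: High → -1, Low → -1; maximin = -1.
Column maxima: Match → 1, Undercut → 8; minimax = 1.
-1 ≠ 1, so there is no saddle point; optimal play is mixed.
Let Firm A play High with probability p. Expected payoff against Match: (-1)p + 1(1−p) = −2p + 1; against Undercut: 8p + (-1)(1−p) = 9p − 1.
Setting these equal: −2p + 1 = 9p − 1 ⇒ −11p = -2 ⇒ p = 2/11, and the value is (-2)·(2/11) + 1 = 7/11.
For Firm B: with q = P(Match), equating High's and Low's payoffs gives −9q + 8 = 2q − 1 ⇒ q = 9/11.

2/11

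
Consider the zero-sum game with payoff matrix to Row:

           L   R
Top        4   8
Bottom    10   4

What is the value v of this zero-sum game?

32/5

Row minima: Top → 4, Bottom → 4; maximin = 4.
Column maxima: L → 10, R → 8; minimax = 8.
4 ≠ 8, so there is no saddle point; optimal play is mixed.
Let Row play Top with probability p. Expected payoff against L: 4p + 10(1−p) = −6p + 10; against R: 8p + 4(1−p) = 4p + 4.
Setting these equal: −6p + 10 = 4p + 4 ⇒ −10p = -6 ⇒ p = 3/5, and the value is (-6)·(3/5) + 10 = 32/5.
For Column: with q = P(L), equating Top's and Bottom's payoffs gives −4q + 8 = 6q + 4 ⇒ q = 2/5.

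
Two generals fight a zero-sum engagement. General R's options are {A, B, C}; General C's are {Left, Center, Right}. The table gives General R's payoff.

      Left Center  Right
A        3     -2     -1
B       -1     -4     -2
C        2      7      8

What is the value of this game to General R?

Row minima: A → -2, B → -4, C → 2; maximin = 2.
Column maxima: Left → 3, Center → 7, Right → 8; minimax = 3.
2 ≠ 3, so there is no saddle point; optimal play is mixed.
B is strictly dominated by A, so General R never plays it.
Right is strictly dominated by Center (it gives General R strictly more in every row), so General C never plays it.
On the remaining 2×2 (A, C vs Left, Center):
Let General R play A with probability p. Expected payoff against Left: 3p + 2(1−p) = p + 2; against Center: (-2)p + 7(1−p) = −9p + 7.
Setting these equal: p + 2 = −9p + 7 ⇒ 10p = 5 ⇒ p = 1/2, and the value is (1)·(1/2) + 2 = 5/2.
For General C: with q = P(Left), equating A's and C's payoffs gives 5q − 2 = −5q + 7 ⇒ q = 9/10.

5/2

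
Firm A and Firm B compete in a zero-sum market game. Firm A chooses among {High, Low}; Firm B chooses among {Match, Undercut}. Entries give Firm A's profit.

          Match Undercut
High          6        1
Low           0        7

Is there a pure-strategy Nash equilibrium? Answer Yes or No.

No

Row minima: High → 1, Low → 0; maximin = 1.
Column maxima: Match → 6, Undercut → 7; minimax = 6.
1 ≠ 6, so no pure-strategy equilibrium exists.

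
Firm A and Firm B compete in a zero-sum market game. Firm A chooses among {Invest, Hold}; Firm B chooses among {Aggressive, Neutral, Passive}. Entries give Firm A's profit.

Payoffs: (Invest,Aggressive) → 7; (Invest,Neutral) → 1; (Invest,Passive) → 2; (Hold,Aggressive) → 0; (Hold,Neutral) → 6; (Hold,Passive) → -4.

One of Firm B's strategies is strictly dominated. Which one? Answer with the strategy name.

Passive holds Firm A's payoff strictly below Aggressive in every row: 2 < 7, -4 < 0.
So Aggressive is strictly dominated for Firm B.

Aggressive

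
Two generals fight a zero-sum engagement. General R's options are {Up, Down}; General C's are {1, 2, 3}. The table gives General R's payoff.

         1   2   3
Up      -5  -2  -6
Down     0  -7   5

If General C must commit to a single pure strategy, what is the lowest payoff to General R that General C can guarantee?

Column maxima: 1 → 0, 2 → -2, 3 → 5.
The smallest of these is -2.

-2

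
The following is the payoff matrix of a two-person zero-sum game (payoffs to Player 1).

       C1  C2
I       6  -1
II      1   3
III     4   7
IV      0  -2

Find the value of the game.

Row minima: I → -1, II → 1, III → 4, IV → -2; maximin = 4.
Column maxima: C1 → 6, C2 → 7; minimax = 6.
4 ≠ 6, so there is no saddle point; optimal play is mixed.
II is strictly dominated by III, so Player 1 never plays it.
IV is strictly dominated by I, so Player 1 never plays it.
On the remaining 2×2 (I, III vs C1, C2):
Let Player 1 play I with probability p. Expected payoff against C1: 6p + 4(1−p) = 2p + 4; against C2: (-1)p + 7(1−p) = −8p + 7.
Setting these equal: 2p + 4 = −8p + 7 ⇒ 10p = 3 ⇒ p = 3/10, and the value is (2)·(3/10) + 4 = 23/5.
For Player 2: with q = P(C1), equating I's and III's payoffs gives 7q − 1 = −3q + 7 ⇒ q = 4/5.

23/5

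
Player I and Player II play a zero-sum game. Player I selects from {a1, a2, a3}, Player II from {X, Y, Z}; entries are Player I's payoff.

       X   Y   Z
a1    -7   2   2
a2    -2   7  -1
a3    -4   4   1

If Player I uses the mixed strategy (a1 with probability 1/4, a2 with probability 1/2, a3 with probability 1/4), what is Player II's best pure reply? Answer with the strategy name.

X

If Player II plays X, Player I's expected payoff is (1/4)·(-7) + (1/2)·(-2) + (1/4)·(-4) = -15/4.
If Player II plays Y, Player I's expected payoff is (1/4)·2 + (1/2)·7 + (1/4)·4 = 5.
If Player II plays Z, Player I's expected payoff is (1/4)·2 + (1/2)·(-1) + (1/4)·1 = 1/4.
Player II minimizes Player I's payoff; the smallest is -15/4, so the best response is X.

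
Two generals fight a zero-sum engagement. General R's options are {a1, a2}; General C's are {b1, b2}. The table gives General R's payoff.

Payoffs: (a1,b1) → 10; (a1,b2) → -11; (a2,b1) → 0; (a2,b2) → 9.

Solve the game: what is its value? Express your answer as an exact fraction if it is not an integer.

3

Row minima: a1 → -11, a2 → 0; maximin = 0.
Column maxima: b1 → 10, b2 → 9; minimax = 9.
0 ≠ 9, so there is no saddle point; optimal play is mixed.
Let General R play a1 with probability p. Expected payoff against b1: 10p + 0(1−p) = 10p; against b2: (-11)p + 9(1−p) = −20p + 9.
Setting these equal: 10p = −20p + 9 ⇒ 30p = 9 ⇒ p = 3/10, and the value is (10)·(3/10) = 3.
For General C: with q = P(b1), equating a1's and a2's payoffs gives 21q − 11 = −9q + 9 ⇒ q = 2/3.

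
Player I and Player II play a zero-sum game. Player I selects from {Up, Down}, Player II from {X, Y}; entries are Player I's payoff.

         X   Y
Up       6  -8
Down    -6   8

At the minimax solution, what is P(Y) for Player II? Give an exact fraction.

Row minima: Up → -8, Down → -6; maximin = -6.
Column maxima: X → 6, Y → 8; minimax = 6.
-6 ≠ 6, so there is no saddle point; optimal play is mixed.
Let Player I play Up with probability p. Expected payoff against X: 6p + (-6)(1−p) = 12p − 6; against Y: (-8)p + 8(1−p) = −16p + 8.
Setting these equal: 12p − 6 = −16p + 8 ⇒ 28p = 14 ⇒ p = 1/2, and the value is (12)·(1/2) − 6 = 0.
For Player II: with q = P(X), equating Up's and Down's payoffs gives 14q − 8 = −14q + 8 ⇒ q = 4/7.

3/7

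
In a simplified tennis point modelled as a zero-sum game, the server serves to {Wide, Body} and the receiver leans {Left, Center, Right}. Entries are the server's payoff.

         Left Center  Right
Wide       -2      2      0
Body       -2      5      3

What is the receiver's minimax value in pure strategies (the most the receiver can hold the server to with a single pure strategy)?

-2

Column maxima: Left → -2, Center → 5, Right → 3.
The smallest of these is -2.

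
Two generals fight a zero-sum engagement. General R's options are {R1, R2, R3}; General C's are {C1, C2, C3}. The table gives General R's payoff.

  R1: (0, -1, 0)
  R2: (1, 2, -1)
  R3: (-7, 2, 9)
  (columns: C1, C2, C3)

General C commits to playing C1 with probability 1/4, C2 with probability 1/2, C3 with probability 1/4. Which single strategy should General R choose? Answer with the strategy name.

Expected payoff of R1: (1/4)·0 + (1/2)·(-1) + (1/4)·0 = -1/2.
Expected payoff of R2: (1/4)·1 + (1/2)·2 + (1/4)·(-1) = 1.
Expected payoff of R3: (1/4)·(-7) + (1/2)·2 + (1/4)·9 = 3/2.
The largest is 3/2, so General R's best response is R3.

R3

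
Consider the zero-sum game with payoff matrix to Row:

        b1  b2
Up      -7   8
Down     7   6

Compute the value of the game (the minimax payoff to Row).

49/8

Row minima: Up → -7, Down → 6; maximin = 6.
Column maxima: b1 → 7, b2 → 8; minimax = 7.
6 ≠ 7, so there is no saddle point; optimal play is mixed.
Let Row play Up with probability p. Expected payoff against b1: (-7)p + 7(1−p) = −14p + 7; against b2: 8p + 6(1−p) = 2p + 6.
Setting these equal: −14p + 7 = 2p + 6 ⇒ −16p = -1 ⇒ p = 1/16, and the value is (-14)·(1/16) + 7 = 49/8.
For Column: with q = P(b1), equating Up's and Down's payoffs gives −15q + 8 = q + 6 ⇒ q = 1/8.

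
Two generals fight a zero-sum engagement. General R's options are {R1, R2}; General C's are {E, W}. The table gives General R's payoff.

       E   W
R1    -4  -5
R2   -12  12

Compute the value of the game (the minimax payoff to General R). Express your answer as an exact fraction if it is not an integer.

Row minima: R1 → -5, R2 → -12; maximin = -5.
Column maxima: E → -4, W → 12; minimax = -4.
-5 ≠ -4, so there is no saddle point; optimal play is mixed.
Let General R play R1 with probability p. Expected payoff against E: (-4)p + (-12)(1−p) = 8p − 12; against W: (-5)p + 12(1−p) = −17p + 12.
Setting these equal: 8p − 12 = −17p + 12 ⇒ 25p = 24 ⇒ p = 24/25, and the value is (8)·(24/25) − 12 = -108/25.
For General C: with q = P(E), equating R1's and R2's payoffs gives q − 5 = −24q + 12 ⇒ q = 17/25.

-108/25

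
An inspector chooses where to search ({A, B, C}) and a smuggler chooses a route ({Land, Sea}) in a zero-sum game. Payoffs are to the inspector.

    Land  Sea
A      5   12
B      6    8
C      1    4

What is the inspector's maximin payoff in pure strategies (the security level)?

Row minima: A → 5, B → 6, C → 1.
The best of these is 6.

6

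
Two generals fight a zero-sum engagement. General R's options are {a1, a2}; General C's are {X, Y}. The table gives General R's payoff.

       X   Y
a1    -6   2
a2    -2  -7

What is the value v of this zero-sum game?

-46/13

Row minima: a1 → -6, a2 → -7; maximin = -6.
Column maxima: X → -2, Y → 2; minimax = -2.
-6 ≠ -2, so there is no saddle point; optimal play is mixed.
Let General R play a1 with probability p. Expected payoff against X: (-6)p + (-2)(1−p) = −4p − 2; against Y: 2p + (-7)(1−p) = 9p − 7.
Setting these equal: −4p − 2 = 9p − 7 ⇒ −13p = -5 ⇒ p = 5/13, and the value is (-4)·(5/13) − 2 = -46/13.
For General C: with q = P(X), equating a1's and a2's payoffs gives −8q + 2 = 5q − 7 ⇒ q = 9/13.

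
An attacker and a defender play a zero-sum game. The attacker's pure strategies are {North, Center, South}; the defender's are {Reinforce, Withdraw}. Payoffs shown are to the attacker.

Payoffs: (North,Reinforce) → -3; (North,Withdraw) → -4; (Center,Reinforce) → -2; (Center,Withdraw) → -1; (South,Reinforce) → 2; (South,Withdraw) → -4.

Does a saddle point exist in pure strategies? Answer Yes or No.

No

Row minima: North → -4, Center → -2, South → -4; maximin = -2.
Column maxima: Reinforce → 2, Withdraw → -1; minimax = -1.
-2 ≠ -1, so no pure-strategy equilibrium exists.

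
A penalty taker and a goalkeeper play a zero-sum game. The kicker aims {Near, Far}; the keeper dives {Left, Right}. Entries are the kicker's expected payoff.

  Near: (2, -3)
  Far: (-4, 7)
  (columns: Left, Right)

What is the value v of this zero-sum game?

1/8

Row minima: Near → -3, Far → -4; maximin = -3.
Column maxima: Left → 2, Right → 7; minimax = 2.
-3 ≠ 2, so there is no saddle point; optimal play is mixed.
Let the kicker play Near with probability p. Expected payoff against Left: 2p + (-4)(1−p) = 6p − 4; against Right: (-3)p + 7(1−p) = −10p + 7.
Setting these equal: 6p − 4 = −10p + 7 ⇒ 16p = 11 ⇒ p = 11/16, and the value is (6)·(11/16) − 4 = 1/8.
For the keeper: with q = P(Left), equating Near's and Far's payoffs gives 5q − 3 = −11q + 7 ⇒ q = 5/8.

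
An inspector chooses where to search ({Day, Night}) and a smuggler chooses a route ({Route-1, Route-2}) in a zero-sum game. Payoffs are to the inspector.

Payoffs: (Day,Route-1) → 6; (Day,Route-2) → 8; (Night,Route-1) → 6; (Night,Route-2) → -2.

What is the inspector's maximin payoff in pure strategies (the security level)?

6

Row minima: Day → 6, Night → -2.
The best of these is 6.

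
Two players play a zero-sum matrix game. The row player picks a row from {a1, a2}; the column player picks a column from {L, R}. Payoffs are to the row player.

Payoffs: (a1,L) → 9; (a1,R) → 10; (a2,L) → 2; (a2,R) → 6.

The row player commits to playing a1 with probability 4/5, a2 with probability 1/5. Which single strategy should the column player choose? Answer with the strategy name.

If the column player plays L, the row player's expected payoff is (4/5)·9 + (1/5)·2 = 38/5.
If the column player plays R, the row player's expected payoff is (4/5)·10 + (1/5)·6 = 46/5.
The column player minimizes the row player's payoff; the smallest is 38/5, so the best response is L.

L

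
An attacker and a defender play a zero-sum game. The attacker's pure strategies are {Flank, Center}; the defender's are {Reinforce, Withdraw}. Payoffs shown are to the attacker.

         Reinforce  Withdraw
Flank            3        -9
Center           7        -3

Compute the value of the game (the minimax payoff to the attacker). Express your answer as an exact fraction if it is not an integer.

Row minima: Flank → -9, Center → -3; maximin = -3.
Column maxima: Reinforce → 7, Withdraw → -3; minimax = -3.
Since maximin = minimax = -3, there is a saddle point and the value is -3.

-3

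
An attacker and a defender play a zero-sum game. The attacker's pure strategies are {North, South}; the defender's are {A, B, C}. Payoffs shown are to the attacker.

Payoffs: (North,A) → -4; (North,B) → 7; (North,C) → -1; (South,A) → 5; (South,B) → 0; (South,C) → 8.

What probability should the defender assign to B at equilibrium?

9/16

Row minima: North → -4, South → 0; maximin = 0.
Column maxima: A → 5, B → 7, C → 8; minimax = 5.
0 ≠ 5, so there is no saddle point; optimal play is mixed.
C is strictly dominated by A (it gives the attacker strictly more in every row), so the defender never plays it.
On the remaining 2×2 (North, South vs A, B):
Let the attacker play North with probability p. Expected payoff against A: (-4)p + 5(1−p) = −9p + 5; against B: 7p + 0(1−p) = 7p.
Setting these equal: −9p + 5 = 7p ⇒ −16p = -5 ⇒ p = 5/16, and the value is (-9)·(5/16) + 5 = 35/16.
For the defender: with q = P(A), equating North's and South's payoffs gives −11q + 7 = 5q ⇒ q = 7/16.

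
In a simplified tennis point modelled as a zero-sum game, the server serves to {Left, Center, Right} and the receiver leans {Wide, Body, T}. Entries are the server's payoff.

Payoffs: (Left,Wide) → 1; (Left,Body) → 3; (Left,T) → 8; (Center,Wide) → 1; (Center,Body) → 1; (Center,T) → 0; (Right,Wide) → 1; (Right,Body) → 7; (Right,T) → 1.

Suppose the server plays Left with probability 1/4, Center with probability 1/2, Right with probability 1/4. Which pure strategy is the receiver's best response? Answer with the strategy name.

If the receiver plays Wide, the server's expected payoff is (1/4)·1 + (1/2)·1 + (1/4)·1 = 1.
If the receiver plays Body, the server's expected payoff is (1/4)·3 + (1/2)·1 + (1/4)·7 = 3.
If the receiver plays T, the server's expected payoff is (1/4)·8 + (1/2)·0 + (1/4)·1 = 9/4.
The receiver minimizes the server's payoff; the smallest is 1, so the best response is Wide.

Wide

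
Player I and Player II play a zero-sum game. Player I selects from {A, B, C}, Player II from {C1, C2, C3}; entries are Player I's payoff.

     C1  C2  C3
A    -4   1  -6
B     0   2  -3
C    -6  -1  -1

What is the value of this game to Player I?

Row minima: A → -6, B → -3, C → -6; maximin = -3.
Column maxima: C1 → 0, C2 → 2, C3 → -1; minimax = -1.
-3 ≠ -1, so there is no saddle point; optimal play is mixed.
A is strictly dominated by B, so Player I never plays it.
C2 is strictly dominated by C1 (it gives Player I strictly more in every row), so Player II never plays it.
On the remaining 2×2 (B, C vs C1, C3):
Let Player I play B with probability p. Expected payoff against C1: 0p + (-6)(1−p) = 6p − 6; against C3: (-3)p + (-1)(1−p) = −2p − 1.
Setting these equal: 6p − 6 = −2p − 1 ⇒ 8p = 5 ⇒ p = 5/8, and the value is (6)·(5/8) − 6 = -9/4.
For Player II: with q = P(C1), equating B's and C's payoffs gives 3q − 3 = −5q − 1 ⇒ q = 1/4.

-9/4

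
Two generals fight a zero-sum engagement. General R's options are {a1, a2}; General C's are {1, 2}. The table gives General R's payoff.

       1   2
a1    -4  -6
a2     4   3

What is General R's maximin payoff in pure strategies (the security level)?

Row minima: a1 → -6, a2 → 3.
The best of these is 3.

3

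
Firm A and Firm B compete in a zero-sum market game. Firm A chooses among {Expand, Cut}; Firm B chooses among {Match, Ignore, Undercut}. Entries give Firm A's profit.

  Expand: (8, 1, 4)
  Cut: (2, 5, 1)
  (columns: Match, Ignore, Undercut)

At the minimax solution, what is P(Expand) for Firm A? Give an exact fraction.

4/7

Row minima: Expand → 1, Cut → 1; maximin = 1.
Column maxima: Match → 8, Ignore → 5, Undercut → 4; minimax = 4.
1 ≠ 4, so there is no saddle point; optimal play is mixed.
Match is strictly dominated by Undercut (it gives Firm A strictly more in every row), so Firm B never plays it.
On the remaining 2×2 (Expand, Cut vs Ignore, Undercut):
Let Firm A play Expand with probability p. Expected payoff against Ignore: 1p + 5(1−p) = −4p + 5; against Undercut: 4p + 1(1−p) = 3p + 1.
Setting these equal: −4p + 5 = 3p + 1 ⇒ −7p = -4 ⇒ p = 4/7, and the value is (-4)·(4/7) + 5 = 19/7.
For Firm B: with q = P(Ignore), equating Expand's and Cut's payoffs gives −3q + 4 = 4q + 1 ⇒ q = 3/7.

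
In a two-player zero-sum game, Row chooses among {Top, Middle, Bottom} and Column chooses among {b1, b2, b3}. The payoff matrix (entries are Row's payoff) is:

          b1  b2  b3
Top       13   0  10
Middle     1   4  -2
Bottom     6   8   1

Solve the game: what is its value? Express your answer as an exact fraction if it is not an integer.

Row minima: Top → 0, Middle → -2, Bottom → 1; maximin = 1.
Column maxima: b1 → 13, b2 → 8, b3 → 10; minimax = 8.
1 ≠ 8, so there is no saddle point; optimal play is mixed.
Middle is strictly dominated by Bottom, so Row never plays it.
b1 is strictly dominated by b3 (it gives Row strictly more in every row), so Column never plays it.
On the remaining 2×2 (Top, Bottom vs b2, b3):
Let Row play Top with probability p. Expected payoff against b2: 0p + 8(1−p) = −8p + 8; against b3: 10p + 1(1−p) = 9p + 1.
Setting these equal: −8p + 8 = 9p + 1 ⇒ −17p = -7 ⇒ p = 7/17, and the value is (-8)·(7/17) + 8 = 80/17.
For Column: with q = P(b2), equating Top's and Bottom's payoffs gives −10q + 10 = 7q + 1 ⇒ q = 9/17.

80/17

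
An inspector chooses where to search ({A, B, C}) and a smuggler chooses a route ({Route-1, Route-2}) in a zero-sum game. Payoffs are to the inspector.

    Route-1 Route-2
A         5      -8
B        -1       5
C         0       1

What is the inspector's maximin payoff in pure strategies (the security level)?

Row minima: A → -8, B → -1, C → 0.
The best of these is 0.

0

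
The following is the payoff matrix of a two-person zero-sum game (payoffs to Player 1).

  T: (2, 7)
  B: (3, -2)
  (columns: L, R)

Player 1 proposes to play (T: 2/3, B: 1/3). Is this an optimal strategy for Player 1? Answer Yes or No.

No

Against L this mix gives (2/3)·2 + (1/3)·3 = 7/3.
Against R this mix gives (2/3)·7 + (1/3)·(-2) = 4.
Player 2 will play L, holding Player 1 to 7/3. Shifting weight toward the row that does better against L would raise this floor (the equalizing mix achieves 5/2 against both L and R), so the proposed strategy is not optimal.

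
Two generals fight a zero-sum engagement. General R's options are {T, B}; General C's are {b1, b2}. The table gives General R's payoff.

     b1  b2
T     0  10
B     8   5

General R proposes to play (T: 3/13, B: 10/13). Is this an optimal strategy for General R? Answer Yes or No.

Against b1 this mix gives (3/13)·0 + (10/13)·8 = 80/13.
Against b2 this mix gives (3/13)·10 + (10/13)·5 = 80/13.
All of General C's active replies (b1, b2) yield 80/13, and no column does worse for General R. The mix makes General C indifferent and guarantees 80/13, so it is optimal.

Yes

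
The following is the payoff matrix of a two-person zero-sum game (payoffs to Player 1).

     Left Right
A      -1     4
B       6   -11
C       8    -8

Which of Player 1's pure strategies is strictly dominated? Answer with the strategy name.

B

C gives a strictly higher payoff than B against every column: 8 > 6, -8 > -11.
So B is strictly dominated and Player 1 never plays it.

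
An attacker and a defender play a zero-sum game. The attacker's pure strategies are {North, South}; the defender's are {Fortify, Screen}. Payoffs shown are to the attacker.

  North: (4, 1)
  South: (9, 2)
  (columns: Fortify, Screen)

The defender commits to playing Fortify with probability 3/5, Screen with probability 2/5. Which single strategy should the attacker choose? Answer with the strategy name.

South

Expected payoff of North: (3/5)·4 + (2/5)·1 = 14/5.
Expected payoff of South: (3/5)·9 + (2/5)·2 = 31/5.
The largest is 31/5, so the attacker's best response is South.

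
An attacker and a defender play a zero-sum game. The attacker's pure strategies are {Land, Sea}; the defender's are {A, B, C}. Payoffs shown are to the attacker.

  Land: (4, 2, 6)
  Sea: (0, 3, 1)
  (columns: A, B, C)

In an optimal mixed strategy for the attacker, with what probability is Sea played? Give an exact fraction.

Row minima: Land → 2, Sea → 0; maximin = 2.
Column maxima: A → 4, B → 3, C → 6; minimax = 3.
2 ≠ 3, so there is no saddle point; optimal play is mixed.
C is strictly dominated by A (it gives the attacker strictly more in every row), so the defender never plays it.
On the remaining 2×2 (Land, Sea vs A, B):
Let the attacker play Land with probability p. Expected payoff against A: 4p + 0(1−p) = 4p; against B: 2p + 3(1−p) = −p + 3.
Setting these equal: 4p = −p + 3 ⇒ 5p = 3 ⇒ p = 3/5, and the value is (4)·(3/5) = 12/5.
For the defender: with q = P(A), equating Land's and Sea's payoffs gives 2q + 2 = −3q + 3 ⇒ q = 1/5.

2/5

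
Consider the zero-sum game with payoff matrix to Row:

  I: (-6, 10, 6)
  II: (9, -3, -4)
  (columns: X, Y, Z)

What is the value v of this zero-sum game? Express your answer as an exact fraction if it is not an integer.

6/5

Row minima: I → -6, II → -4; maximin = -4.
Column maxima: X → 9, Y → 10, Z → 6; minimax = 6.
-4 ≠ 6, so there is no saddle point; optimal play is mixed.
Y is strictly dominated by Z (it gives Row strictly more in every row), so Column never plays it.
On the remaining 2×2 (I, II vs X, Z):
Let Row play I with probability p. Expected payoff against X: (-6)p + 9(1−p) = −15p + 9; against Z: 6p + (-4)(1−p) = 10p − 4.
Setting these equal: −15p + 9 = 10p − 4 ⇒ −25p = -13 ⇒ p = 13/25, and the value is (-15)·(13/25) + 9 = 6/5.
For Column: with q = P(X), equating I's and II's payoffs gives −12q + 6 = 13q − 4 ⇒ q = 2/5.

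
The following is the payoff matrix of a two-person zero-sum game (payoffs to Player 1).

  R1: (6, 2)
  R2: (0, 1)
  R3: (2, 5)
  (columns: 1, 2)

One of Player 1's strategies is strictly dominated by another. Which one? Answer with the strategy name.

R2

R1 gives a strictly higher payoff than R2 against every column: 6 > 0, 2 > 1.
So R2 is strictly dominated and Player 1 never plays it.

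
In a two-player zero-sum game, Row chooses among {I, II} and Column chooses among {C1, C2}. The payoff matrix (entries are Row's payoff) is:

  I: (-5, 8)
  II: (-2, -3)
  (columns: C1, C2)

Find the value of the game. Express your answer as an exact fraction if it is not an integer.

-31/14

Row minima: I → -5, II → -3; maximin = -3.
Column maxima: C1 → -2, C2 → 8; minimax = -2.
-3 ≠ -2, so there is no saddle point; optimal play is mixed.
Let Row play I with probability p. Expected payoff against C1: (-5)p + (-2)(1−p) = −3p − 2; against C2: 8p + (-3)(1−p) = 11p − 3.
Setting these equal: −3p − 2 = 11p − 3 ⇒ −14p = -1 ⇒ p = 1/14, and the value is (-3)·(1/14) − 2 = -31/14.
For Column: with q = P(C1), equating I's and II's payoffs gives −13q + 8 = q − 3 ⇒ q = 11/14.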